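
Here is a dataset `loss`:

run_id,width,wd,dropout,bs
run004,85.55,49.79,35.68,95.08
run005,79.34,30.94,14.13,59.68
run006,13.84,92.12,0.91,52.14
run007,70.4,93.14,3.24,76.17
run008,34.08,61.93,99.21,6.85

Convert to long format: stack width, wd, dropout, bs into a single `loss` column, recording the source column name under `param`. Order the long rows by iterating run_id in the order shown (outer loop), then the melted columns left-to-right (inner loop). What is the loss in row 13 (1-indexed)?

70.4

20 rows total (5 × 4). Row 13: index ⌊(13-1)/4⌋ = 3 into run_id → run007; (13-1) mod 4 = 0 into the melted columns → width.
So row 13 is (run007, width, 70.4); loss = 70.4.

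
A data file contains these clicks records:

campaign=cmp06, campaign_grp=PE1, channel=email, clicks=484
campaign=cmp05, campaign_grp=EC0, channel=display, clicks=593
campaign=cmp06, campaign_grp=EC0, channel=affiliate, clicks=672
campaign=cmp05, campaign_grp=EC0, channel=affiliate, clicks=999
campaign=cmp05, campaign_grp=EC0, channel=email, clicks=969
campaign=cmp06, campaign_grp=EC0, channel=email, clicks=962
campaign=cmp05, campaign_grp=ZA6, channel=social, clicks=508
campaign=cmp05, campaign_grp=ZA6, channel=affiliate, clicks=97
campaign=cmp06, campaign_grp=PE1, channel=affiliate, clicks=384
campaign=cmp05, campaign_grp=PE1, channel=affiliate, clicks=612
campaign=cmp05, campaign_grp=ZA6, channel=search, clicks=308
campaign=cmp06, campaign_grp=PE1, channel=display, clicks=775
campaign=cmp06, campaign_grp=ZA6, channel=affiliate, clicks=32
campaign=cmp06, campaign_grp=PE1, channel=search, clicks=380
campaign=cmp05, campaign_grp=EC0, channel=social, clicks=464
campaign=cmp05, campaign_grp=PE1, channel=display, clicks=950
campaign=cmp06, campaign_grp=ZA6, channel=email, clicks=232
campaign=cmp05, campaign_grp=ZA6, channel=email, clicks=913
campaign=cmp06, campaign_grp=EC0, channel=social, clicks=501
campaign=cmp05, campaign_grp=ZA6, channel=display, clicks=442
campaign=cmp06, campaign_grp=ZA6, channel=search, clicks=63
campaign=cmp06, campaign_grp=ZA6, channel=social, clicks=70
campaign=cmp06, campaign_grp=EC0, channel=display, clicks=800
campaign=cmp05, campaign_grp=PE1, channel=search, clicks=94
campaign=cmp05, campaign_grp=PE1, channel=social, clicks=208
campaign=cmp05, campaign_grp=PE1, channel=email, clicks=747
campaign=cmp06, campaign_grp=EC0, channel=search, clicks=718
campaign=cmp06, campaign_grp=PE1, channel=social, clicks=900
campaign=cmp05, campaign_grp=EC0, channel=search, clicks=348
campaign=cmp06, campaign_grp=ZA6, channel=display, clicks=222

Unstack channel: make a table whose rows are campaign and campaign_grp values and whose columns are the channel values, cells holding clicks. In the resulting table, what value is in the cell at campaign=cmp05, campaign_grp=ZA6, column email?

913

Wide layout: rows indexed by campaign and campaign_grp, columns are the 5 distinct channel values (email, display, affiliate, social, search).
Cell (campaign=cmp05, campaign_grp=ZA6, channel=email) draws from the long row where campaign=cmp05, campaign_grp=ZA6 and channel=email, which has clicks=913.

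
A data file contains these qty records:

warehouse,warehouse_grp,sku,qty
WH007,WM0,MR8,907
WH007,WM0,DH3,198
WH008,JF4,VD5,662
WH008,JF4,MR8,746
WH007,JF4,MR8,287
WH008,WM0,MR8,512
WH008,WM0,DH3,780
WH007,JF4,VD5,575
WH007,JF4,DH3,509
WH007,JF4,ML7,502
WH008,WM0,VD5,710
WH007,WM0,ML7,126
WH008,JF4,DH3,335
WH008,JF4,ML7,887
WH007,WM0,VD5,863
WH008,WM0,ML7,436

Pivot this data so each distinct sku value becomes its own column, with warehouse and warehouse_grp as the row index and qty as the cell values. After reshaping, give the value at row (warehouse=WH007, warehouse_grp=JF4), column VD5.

Wide layout: rows indexed by warehouse and warehouse_grp, columns are the 4 distinct sku values (MR8, DH3, VD5, ML7).
Cell (warehouse=WH007, warehouse_grp=JF4, sku=VD5) draws from the long row where warehouse=WH007, warehouse_grp=JF4 and sku=VD5, which has qty=575.

575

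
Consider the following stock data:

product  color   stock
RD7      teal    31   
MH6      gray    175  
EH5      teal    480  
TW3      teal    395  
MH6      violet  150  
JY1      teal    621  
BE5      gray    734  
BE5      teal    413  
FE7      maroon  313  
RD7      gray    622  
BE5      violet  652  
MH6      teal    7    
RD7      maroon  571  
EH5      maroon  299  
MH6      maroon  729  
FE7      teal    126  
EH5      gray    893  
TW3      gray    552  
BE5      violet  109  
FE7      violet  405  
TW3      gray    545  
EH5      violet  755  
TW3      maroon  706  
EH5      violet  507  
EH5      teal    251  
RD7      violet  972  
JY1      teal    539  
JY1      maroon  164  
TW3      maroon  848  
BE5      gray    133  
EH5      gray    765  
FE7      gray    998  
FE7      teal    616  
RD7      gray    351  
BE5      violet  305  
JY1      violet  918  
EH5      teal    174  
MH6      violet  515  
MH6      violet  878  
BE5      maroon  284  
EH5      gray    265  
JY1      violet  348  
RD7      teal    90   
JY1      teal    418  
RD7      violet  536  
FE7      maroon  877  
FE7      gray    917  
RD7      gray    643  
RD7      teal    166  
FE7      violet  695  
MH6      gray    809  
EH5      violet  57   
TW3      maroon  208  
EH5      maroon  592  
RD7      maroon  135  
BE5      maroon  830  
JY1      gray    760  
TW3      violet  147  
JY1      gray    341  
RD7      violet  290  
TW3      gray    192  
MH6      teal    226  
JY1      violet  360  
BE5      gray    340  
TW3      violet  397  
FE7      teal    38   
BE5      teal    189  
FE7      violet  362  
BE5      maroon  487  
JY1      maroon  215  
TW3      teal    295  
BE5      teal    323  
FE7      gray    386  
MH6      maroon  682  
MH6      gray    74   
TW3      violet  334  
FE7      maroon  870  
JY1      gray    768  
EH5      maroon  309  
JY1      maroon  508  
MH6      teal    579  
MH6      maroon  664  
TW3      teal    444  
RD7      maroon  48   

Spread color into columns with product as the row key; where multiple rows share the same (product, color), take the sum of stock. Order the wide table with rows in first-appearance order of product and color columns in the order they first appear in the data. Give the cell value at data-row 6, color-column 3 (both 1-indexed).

1066

With rows in first-appearance order of product, row 6 is product=BE5. color columns in first-appearance order: teal, gray, violet, maroon; column 3 is violet.
Long rows with product=BE5, color=violet: 652 + 109 + 305 = 1066.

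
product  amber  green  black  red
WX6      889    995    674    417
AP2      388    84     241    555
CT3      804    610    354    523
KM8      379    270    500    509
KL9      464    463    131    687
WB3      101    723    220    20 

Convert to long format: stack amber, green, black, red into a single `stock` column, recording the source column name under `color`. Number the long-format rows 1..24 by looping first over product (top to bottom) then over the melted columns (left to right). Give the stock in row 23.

220

24 rows total (6 × 4). Row 23: index ⌊(23-1)/4⌋ = 5 into product → WB3; (23-1) mod 4 = 2 into the melted columns → black.
So row 23 is (WB3, black, 220); stock = 220.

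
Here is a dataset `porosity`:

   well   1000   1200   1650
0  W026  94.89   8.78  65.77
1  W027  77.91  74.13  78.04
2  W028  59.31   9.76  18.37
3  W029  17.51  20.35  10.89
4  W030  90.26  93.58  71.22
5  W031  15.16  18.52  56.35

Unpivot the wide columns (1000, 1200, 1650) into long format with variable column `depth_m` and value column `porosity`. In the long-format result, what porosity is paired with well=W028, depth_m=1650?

18.37

Unpivoting turns each (well, wide-column) pair into one long row.
The wide cell at row W028, column 1650 holds 18.37, so the long row (W028, 1650) has porosity=18.37.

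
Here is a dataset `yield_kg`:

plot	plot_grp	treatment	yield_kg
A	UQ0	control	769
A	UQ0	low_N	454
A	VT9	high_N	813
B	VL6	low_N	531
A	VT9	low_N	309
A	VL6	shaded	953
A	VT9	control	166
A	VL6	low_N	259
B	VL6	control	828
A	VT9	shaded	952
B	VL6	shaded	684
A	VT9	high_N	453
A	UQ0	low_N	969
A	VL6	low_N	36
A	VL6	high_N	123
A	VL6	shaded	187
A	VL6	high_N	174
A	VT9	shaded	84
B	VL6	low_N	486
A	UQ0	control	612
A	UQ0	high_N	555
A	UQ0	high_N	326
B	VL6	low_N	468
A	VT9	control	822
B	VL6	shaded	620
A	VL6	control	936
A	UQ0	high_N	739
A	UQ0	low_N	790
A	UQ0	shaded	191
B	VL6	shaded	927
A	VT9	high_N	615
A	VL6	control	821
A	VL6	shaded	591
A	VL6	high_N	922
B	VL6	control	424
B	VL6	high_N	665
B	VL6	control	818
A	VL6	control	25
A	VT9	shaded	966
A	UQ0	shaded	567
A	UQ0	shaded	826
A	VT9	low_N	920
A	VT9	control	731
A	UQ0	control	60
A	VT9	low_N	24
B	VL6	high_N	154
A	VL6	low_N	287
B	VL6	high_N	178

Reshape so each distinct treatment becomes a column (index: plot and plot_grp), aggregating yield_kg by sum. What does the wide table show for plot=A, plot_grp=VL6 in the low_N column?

582

Rows with plot=A, plot_grp=VL6 and treatment=low_N: yield_kg values are 259, 36, 287.
259 + 36 + 287 = 582.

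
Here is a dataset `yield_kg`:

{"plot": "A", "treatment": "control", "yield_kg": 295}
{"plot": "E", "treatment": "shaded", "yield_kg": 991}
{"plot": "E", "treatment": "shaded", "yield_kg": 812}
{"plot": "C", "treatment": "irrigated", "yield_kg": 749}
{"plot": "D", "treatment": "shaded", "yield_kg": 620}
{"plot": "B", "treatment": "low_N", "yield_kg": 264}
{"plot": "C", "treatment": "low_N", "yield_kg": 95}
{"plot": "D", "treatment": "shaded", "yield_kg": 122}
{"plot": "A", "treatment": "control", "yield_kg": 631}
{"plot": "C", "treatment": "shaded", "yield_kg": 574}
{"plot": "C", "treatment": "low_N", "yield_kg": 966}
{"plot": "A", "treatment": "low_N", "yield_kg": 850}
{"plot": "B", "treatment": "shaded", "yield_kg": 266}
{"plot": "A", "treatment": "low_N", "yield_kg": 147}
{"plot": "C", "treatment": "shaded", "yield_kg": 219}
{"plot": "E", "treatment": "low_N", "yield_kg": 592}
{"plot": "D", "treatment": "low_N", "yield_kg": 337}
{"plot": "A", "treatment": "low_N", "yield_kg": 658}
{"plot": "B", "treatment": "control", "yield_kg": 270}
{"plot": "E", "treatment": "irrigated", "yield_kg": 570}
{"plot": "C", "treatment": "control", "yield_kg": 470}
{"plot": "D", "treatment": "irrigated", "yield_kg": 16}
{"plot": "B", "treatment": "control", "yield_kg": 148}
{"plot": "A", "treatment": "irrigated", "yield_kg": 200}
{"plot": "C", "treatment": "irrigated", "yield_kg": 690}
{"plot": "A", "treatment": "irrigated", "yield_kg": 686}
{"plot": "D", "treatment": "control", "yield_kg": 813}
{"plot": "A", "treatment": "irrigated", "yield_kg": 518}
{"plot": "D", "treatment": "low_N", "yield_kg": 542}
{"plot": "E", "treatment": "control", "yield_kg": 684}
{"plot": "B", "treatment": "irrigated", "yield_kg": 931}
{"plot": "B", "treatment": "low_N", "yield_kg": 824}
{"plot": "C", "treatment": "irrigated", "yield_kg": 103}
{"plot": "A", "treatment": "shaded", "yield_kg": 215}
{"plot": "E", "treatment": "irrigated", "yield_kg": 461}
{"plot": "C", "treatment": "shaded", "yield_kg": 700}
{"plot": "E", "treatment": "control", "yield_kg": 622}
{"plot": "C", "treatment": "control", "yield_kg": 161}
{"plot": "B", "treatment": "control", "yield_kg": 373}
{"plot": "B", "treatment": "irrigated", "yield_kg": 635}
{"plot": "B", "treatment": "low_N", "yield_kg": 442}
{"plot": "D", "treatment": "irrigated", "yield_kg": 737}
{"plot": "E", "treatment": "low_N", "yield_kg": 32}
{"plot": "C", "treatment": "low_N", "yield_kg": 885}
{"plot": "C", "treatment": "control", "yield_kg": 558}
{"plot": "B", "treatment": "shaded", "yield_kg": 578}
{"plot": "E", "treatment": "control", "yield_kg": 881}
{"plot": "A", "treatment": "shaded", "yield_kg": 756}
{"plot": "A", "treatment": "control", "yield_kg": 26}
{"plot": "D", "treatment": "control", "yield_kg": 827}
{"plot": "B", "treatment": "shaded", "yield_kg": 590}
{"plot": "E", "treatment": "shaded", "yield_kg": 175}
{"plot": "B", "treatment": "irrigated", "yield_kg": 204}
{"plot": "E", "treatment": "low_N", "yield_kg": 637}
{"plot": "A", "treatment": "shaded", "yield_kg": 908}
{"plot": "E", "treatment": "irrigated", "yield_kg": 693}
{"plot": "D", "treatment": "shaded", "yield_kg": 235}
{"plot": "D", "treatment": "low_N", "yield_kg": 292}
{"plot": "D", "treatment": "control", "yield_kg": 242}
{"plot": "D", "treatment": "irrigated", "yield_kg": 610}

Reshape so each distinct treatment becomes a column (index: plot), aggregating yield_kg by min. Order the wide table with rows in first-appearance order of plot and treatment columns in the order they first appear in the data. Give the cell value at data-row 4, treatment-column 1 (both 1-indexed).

242

With rows in first-appearance order of plot, row 4 is plot=D. treatment columns in first-appearance order: control, shaded, irrigated, low_N; column 1 is control.
Long rows with plot=D, treatment=control: min(813, 827, 242) = 242.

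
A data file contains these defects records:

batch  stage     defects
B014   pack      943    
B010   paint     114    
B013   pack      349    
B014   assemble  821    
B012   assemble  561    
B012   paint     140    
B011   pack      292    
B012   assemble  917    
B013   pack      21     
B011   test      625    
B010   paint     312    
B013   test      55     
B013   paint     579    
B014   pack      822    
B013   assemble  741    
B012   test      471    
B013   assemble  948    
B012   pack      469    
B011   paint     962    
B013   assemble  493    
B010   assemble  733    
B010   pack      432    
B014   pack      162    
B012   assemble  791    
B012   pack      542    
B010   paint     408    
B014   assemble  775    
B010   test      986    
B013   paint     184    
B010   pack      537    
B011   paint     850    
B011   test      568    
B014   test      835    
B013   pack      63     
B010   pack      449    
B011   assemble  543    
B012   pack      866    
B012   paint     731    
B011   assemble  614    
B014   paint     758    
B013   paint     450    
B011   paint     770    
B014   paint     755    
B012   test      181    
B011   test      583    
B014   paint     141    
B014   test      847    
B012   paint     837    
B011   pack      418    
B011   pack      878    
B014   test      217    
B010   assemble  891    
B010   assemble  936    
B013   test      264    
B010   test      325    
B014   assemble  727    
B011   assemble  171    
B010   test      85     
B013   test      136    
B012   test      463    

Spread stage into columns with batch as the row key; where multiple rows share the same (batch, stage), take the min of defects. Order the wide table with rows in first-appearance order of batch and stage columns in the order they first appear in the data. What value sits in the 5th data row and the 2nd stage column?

770

With rows in first-appearance order of batch, row 5 is batch=B011. stage columns in first-appearance order: pack, paint, assemble, test; column 2 is paint.
Long rows with batch=B011, stage=paint: min(962, 850, 770) = 770.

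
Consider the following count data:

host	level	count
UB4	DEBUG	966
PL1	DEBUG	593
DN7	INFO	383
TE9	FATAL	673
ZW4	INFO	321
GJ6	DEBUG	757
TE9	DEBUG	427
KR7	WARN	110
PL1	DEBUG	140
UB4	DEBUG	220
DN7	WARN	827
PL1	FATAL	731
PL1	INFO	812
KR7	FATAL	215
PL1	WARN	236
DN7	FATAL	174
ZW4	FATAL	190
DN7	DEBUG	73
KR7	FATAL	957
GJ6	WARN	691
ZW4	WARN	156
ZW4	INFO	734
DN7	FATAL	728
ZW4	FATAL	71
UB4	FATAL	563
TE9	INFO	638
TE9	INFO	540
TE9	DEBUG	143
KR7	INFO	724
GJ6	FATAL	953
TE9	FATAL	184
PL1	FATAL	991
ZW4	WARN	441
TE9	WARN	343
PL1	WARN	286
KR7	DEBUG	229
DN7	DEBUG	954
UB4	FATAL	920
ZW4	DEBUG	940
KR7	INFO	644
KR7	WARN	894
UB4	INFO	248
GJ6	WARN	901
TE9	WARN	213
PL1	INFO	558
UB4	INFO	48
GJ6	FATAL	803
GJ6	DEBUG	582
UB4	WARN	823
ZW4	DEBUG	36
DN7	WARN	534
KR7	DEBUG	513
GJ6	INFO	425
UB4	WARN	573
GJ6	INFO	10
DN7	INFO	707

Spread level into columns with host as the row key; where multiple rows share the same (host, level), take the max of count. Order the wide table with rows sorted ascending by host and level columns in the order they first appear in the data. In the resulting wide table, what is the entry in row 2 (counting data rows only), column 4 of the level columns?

901

With rows sorted ascending by host, row 2 is host=GJ6. level columns in first-appearance order: DEBUG, INFO, FATAL, WARN; column 4 is WARN.
Long rows with host=GJ6, level=WARN: max(691, 901) = 901.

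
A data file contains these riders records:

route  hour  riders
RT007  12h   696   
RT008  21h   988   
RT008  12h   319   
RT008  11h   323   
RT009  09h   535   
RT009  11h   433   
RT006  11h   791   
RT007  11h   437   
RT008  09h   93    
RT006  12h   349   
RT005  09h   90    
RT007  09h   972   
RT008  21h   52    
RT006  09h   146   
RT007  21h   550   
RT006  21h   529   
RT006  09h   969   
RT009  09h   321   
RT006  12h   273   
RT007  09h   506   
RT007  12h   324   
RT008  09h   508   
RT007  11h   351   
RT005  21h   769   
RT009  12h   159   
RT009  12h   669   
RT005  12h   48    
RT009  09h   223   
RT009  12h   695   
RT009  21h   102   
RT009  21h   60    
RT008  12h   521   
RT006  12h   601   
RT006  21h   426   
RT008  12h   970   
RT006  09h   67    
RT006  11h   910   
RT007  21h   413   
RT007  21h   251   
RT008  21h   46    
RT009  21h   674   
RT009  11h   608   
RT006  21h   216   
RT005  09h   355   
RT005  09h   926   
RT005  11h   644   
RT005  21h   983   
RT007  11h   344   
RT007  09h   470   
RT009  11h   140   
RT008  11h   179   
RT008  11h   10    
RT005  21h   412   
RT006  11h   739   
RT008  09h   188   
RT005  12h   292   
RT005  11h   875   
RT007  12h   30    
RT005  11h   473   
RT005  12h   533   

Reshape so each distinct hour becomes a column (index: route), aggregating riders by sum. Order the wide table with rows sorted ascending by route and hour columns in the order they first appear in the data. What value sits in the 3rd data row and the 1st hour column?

1050

With rows sorted ascending by route, row 3 is route=RT007. hour columns in first-appearance order: 12h, 21h, 11h, 09h; column 1 is 12h.
Long rows with route=RT007, hour=12h: 696 + 324 + 30 = 1050.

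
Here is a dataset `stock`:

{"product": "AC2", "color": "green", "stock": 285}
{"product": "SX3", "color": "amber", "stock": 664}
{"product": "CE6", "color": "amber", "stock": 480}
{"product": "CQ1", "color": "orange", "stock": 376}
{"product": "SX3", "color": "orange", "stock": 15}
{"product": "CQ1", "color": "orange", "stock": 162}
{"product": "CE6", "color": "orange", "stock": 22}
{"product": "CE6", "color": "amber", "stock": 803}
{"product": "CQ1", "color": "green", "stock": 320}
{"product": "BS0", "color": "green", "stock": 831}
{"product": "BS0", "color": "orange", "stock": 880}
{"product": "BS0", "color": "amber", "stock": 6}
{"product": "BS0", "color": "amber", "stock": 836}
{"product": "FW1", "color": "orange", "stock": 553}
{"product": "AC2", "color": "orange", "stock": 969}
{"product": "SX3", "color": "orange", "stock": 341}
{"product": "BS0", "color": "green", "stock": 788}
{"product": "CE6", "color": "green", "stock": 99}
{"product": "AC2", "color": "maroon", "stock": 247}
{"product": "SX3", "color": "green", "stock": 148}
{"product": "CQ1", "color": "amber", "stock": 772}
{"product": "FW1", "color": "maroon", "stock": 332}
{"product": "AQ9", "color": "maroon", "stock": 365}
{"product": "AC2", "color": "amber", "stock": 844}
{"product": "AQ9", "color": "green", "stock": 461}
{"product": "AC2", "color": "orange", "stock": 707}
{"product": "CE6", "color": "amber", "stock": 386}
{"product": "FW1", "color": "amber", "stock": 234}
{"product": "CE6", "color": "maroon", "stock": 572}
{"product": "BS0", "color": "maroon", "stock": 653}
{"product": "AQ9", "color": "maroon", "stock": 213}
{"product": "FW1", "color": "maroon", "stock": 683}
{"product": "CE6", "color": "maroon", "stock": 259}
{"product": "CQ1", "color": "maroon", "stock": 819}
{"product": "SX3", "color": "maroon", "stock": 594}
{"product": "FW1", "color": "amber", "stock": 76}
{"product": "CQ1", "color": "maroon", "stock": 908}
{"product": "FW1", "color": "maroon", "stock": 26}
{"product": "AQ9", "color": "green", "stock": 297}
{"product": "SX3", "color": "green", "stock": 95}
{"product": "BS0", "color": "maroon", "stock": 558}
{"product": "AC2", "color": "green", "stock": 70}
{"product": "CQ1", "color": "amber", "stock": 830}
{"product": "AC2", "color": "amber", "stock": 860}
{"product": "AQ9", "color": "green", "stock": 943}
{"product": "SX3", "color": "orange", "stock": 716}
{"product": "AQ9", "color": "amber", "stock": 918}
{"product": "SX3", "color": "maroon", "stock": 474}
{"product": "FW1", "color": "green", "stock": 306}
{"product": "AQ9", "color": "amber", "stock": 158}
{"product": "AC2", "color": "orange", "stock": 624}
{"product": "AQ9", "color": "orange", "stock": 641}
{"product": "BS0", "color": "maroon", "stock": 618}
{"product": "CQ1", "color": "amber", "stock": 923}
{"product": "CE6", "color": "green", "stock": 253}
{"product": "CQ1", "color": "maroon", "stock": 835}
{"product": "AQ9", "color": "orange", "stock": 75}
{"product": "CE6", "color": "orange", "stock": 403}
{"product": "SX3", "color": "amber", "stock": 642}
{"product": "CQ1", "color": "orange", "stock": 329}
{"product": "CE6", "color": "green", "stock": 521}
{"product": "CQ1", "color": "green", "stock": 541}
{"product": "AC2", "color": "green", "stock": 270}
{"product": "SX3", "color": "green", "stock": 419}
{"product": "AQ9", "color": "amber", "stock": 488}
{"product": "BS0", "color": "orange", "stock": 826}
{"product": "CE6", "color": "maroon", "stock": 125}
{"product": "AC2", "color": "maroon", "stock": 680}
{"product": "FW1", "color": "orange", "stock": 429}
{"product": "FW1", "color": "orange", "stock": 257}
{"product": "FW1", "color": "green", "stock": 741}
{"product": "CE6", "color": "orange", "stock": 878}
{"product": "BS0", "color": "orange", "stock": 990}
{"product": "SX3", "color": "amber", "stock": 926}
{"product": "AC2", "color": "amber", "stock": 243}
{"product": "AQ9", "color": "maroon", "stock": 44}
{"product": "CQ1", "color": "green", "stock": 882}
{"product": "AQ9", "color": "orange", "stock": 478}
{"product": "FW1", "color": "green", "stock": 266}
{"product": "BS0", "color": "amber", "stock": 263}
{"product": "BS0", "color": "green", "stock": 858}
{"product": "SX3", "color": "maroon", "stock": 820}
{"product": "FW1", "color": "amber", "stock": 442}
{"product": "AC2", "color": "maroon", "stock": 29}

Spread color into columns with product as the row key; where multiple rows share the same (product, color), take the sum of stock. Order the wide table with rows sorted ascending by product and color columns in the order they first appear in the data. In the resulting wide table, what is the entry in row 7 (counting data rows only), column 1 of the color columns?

662

With rows sorted ascending by product, row 7 is product=SX3. color columns in first-appearance order: green, amber, orange, maroon; column 1 is green.
Long rows with product=SX3, color=green: 148 + 95 + 419 = 662.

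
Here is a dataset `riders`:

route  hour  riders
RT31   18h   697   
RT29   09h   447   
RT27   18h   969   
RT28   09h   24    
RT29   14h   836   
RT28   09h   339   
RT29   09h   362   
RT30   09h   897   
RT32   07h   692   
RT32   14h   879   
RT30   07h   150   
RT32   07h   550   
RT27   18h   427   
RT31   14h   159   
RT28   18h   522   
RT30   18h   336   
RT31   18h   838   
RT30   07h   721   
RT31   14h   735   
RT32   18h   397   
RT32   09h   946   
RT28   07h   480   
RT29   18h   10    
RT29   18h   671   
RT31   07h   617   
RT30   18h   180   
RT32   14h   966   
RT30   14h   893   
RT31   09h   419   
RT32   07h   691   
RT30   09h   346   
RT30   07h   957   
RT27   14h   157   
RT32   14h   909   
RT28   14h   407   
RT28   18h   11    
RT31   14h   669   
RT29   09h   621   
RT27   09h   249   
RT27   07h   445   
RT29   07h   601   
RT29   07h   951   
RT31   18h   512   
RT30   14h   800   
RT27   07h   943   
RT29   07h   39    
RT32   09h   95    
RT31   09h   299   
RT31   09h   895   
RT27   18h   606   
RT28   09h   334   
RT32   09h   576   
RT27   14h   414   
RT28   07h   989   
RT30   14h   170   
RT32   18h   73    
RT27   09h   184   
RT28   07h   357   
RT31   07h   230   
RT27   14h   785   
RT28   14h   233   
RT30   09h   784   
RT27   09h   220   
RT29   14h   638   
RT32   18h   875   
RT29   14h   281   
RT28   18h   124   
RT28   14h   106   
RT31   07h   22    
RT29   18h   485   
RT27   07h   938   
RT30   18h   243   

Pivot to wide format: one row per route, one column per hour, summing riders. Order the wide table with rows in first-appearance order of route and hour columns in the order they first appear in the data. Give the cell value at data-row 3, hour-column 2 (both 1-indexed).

653

With rows in first-appearance order of route, row 3 is route=RT27. hour columns in first-appearance order: 18h, 09h, 14h, 07h; column 2 is 09h.
Long rows with route=RT27, hour=09h: 249 + 184 + 220 = 653.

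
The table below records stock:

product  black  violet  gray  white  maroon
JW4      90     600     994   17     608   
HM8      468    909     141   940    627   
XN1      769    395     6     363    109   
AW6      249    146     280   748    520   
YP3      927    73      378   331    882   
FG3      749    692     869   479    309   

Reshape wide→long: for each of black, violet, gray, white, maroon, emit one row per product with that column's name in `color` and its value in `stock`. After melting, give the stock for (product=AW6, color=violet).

Unpivoting turns each (product, wide-column) pair into one long row.
The wide cell at row AW6, column violet holds 146, so the long row (AW6, violet) has stock=146.

146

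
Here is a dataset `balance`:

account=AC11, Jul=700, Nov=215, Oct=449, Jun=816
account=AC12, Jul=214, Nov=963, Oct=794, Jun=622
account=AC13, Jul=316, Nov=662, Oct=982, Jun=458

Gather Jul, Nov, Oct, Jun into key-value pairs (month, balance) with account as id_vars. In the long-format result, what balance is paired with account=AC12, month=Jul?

Unpivoting turns each (account, wide-column) pair into one long row.
The wide cell at row AC12, column Jul holds 214, so the long row (AC12, Jul) has balance=214.

214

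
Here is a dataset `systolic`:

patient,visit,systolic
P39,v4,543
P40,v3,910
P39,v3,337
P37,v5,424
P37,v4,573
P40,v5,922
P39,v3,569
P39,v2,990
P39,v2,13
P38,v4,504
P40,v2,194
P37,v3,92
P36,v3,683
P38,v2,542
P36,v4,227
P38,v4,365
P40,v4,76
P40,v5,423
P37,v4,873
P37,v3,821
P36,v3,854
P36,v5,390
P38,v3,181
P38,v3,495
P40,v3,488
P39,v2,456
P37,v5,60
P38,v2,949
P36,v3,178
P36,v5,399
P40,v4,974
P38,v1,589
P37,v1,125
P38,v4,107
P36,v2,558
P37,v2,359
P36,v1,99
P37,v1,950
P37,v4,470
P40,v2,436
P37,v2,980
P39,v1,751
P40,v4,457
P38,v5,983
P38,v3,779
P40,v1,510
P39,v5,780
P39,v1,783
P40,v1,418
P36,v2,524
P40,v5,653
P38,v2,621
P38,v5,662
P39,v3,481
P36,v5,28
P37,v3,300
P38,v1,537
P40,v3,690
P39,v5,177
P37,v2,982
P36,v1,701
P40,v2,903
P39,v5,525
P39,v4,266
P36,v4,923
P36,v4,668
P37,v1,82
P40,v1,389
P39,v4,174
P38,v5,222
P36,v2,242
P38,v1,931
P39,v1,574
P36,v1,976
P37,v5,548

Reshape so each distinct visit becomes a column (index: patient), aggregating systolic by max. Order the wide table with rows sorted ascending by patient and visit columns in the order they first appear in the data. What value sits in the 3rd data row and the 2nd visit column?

With rows sorted ascending by patient, row 3 is patient=P38. visit columns in first-appearance order: v4, v3, v5, v2, v1; column 2 is v3.
Long rows with patient=P38, visit=v3: max(181, 495, 779) = 779.

779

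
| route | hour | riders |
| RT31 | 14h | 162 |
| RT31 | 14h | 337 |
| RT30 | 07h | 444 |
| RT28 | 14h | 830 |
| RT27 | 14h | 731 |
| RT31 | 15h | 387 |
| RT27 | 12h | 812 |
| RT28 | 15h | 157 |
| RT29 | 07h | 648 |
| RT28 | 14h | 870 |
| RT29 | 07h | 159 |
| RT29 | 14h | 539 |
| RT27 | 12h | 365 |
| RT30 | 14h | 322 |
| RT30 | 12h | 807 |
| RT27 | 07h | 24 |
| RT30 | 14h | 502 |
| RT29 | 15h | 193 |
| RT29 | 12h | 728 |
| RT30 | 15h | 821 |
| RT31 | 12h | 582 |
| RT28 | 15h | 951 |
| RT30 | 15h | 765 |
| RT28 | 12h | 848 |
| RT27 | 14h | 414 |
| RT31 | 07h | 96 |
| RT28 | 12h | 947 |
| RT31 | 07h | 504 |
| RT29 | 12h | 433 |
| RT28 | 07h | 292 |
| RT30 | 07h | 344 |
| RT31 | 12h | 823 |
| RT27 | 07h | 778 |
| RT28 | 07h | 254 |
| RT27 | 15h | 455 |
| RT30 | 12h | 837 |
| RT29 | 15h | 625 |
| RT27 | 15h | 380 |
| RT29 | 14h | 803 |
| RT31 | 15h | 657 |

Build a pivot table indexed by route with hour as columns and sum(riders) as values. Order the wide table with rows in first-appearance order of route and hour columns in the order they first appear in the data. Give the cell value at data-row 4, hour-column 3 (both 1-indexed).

835

With rows in first-appearance order of route, row 4 is route=RT27. hour columns in first-appearance order: 14h, 07h, 15h, 12h; column 3 is 15h.
Long rows with route=RT27, hour=15h: 455 + 380 = 835.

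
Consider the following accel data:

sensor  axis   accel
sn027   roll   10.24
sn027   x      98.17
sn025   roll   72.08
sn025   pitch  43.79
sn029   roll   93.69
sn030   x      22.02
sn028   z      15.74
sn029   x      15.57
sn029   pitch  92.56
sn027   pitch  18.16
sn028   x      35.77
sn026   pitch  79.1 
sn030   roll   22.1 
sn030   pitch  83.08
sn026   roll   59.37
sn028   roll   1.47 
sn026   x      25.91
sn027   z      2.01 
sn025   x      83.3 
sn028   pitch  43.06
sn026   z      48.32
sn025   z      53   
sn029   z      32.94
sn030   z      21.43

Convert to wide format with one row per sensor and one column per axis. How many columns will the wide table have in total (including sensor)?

5

1 column for sensor plus 4 distinct axis values → 5 columns.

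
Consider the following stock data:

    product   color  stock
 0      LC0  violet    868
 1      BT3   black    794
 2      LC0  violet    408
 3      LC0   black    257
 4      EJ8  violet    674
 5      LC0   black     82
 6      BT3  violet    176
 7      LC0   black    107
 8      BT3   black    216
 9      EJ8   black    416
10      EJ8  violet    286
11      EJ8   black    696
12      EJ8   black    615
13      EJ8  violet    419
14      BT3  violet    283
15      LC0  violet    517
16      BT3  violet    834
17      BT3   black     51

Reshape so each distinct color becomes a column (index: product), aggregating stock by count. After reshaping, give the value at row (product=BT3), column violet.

3

Rows with product=BT3 and color=violet: stock values are 176, 283, 834.
3 rows match — count = 3.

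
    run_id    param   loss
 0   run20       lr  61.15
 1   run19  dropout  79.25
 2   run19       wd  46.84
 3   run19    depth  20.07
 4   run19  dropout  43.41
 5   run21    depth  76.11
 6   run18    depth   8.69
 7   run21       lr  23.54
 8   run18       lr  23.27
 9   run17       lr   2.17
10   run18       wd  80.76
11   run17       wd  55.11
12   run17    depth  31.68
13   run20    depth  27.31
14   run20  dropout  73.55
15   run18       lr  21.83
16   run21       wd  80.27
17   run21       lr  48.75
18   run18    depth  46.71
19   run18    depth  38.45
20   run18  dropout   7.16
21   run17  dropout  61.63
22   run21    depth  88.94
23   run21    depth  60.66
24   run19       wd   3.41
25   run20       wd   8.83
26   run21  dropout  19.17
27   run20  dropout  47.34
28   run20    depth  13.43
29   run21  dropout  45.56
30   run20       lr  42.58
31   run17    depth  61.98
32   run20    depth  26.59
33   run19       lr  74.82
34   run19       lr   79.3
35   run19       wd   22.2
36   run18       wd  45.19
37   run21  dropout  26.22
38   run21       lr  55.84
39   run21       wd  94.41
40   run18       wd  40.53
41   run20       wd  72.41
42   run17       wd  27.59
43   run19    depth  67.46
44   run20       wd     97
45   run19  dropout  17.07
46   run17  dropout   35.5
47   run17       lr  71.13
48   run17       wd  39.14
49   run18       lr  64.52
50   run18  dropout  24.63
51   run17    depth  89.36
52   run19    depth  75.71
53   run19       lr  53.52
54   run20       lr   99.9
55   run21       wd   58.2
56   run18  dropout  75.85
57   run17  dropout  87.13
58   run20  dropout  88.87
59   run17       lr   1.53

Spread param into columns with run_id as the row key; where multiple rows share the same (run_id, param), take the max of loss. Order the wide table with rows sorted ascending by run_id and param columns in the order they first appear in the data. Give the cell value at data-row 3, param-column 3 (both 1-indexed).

46.84

With rows sorted ascending by run_id, row 3 is run_id=run19. param columns in first-appearance order: lr, dropout, wd, depth; column 3 is wd.
Long rows with run_id=run19, param=wd: max(46.84, 3.41, 22.2) = 46.84.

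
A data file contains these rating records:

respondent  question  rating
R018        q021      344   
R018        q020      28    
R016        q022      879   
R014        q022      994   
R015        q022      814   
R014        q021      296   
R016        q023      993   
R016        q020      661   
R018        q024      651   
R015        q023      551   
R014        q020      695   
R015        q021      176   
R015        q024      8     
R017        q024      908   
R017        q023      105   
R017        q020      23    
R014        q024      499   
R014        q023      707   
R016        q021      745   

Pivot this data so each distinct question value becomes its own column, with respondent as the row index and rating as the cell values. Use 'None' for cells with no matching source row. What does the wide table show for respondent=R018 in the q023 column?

No long-format row has respondent=R018 and question=q023, so the cell is None.

None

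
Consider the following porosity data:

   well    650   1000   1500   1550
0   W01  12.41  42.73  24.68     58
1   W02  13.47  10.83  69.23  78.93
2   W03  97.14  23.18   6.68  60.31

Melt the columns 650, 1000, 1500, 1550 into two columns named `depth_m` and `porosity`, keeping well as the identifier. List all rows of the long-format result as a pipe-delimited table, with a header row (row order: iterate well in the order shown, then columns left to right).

Each (well, column) pair becomes one row: 3 × 4 = 12 rows.
For example, (W01, 650) → porosity=12.41.

| well | depth_m | porosity |
| W01 | 650 | 12.41 |
| W01 | 1000 | 42.73 |
| W01 | 1500 | 24.68 |
| W01 | 1550 | 58 |
| W02 | 650 | 13.47 |
| W02 | 1000 | 10.83 |
| W02 | 1500 | 69.23 |
| W02 | 1550 | 78.93 |
| W03 | 650 | 97.14 |
| W03 | 1000 | 23.18 |
| W03 | 1500 | 6.68 |
| W03 | 1550 | 60.31 |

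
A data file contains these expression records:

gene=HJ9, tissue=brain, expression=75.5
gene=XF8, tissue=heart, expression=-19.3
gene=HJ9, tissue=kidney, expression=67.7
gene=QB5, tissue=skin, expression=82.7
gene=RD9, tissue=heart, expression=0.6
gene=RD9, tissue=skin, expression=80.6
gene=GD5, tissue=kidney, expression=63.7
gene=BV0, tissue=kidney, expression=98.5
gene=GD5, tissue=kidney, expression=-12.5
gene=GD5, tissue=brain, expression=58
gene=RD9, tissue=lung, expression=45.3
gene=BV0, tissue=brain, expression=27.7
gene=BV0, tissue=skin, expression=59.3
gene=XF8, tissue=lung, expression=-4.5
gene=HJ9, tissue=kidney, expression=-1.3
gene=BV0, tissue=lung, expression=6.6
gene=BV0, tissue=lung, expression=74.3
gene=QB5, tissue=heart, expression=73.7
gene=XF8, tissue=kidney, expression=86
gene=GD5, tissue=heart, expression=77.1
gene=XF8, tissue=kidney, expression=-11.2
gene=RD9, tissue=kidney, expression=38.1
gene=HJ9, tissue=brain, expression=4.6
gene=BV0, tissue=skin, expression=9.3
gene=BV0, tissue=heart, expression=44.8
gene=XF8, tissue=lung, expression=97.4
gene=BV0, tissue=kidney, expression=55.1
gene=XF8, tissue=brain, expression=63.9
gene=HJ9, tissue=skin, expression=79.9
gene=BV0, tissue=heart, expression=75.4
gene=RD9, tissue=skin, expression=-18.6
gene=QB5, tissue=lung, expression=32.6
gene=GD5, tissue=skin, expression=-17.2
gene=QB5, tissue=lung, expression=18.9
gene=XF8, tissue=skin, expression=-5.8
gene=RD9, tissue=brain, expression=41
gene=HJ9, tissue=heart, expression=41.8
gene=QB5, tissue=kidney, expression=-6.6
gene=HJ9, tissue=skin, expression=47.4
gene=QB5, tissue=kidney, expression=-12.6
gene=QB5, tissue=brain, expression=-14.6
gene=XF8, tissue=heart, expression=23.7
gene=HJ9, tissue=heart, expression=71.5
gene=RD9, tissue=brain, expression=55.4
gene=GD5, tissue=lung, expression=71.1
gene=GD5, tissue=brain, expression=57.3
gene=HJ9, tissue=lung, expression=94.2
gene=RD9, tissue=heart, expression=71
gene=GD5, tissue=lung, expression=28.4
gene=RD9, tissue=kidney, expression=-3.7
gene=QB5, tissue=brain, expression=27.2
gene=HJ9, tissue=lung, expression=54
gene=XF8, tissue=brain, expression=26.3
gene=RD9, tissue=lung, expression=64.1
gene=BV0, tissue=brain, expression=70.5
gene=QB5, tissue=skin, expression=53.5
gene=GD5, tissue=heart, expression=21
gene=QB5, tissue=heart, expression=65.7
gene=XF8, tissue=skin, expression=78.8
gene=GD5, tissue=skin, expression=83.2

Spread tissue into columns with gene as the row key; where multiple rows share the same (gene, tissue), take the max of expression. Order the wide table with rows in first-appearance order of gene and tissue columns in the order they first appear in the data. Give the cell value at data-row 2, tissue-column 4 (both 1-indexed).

With rows in first-appearance order of gene, row 2 is gene=XF8. tissue columns in first-appearance order: brain, heart, kidney, skin, lung; column 4 is skin.
Long rows with gene=XF8, tissue=skin: max(-5.8, 78.8) = 78.8.

78.8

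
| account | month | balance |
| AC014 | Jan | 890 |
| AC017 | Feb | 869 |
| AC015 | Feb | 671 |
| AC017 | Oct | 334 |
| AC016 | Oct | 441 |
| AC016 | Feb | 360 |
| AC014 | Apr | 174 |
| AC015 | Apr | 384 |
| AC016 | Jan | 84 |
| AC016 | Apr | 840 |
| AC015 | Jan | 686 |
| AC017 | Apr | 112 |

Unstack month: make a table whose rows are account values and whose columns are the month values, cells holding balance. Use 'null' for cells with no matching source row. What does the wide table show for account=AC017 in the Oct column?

334

The long row with account=AC017, month=Oct has balance=334.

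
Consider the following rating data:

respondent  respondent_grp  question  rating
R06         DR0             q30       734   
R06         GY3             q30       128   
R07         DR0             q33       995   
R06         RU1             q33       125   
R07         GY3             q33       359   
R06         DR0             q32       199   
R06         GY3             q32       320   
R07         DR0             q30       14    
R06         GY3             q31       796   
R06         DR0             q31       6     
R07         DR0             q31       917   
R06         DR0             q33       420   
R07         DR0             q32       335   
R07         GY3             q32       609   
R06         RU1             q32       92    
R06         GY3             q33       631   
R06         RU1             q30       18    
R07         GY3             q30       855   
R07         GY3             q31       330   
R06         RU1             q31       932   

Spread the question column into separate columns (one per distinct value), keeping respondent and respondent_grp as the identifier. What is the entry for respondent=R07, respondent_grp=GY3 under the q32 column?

Wide layout: rows indexed by respondent and respondent_grp, columns are the 4 distinct question values (q30, q33, q32, q31).
Cell (respondent=R07, respondent_grp=GY3, question=q32) draws from the long row where respondent=R07, respondent_grp=GY3 and question=q32, which has rating=609.

609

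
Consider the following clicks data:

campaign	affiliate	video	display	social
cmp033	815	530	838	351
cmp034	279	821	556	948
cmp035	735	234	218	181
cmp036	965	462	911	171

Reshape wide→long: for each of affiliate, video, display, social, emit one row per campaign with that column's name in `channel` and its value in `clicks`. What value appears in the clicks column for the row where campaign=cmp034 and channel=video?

821

Unpivoting turns each (campaign, wide-column) pair into one long row.
The wide cell at row cmp034, column video holds 821, so the long row (cmp034, video) has clicks=821.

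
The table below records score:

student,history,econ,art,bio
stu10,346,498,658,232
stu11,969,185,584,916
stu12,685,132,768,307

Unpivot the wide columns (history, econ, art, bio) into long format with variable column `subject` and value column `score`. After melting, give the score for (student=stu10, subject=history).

Unpivoting turns each (student, wide-column) pair into one long row.
The wide cell at row stu10, column history holds 346, so the long row (stu10, history) has score=346.

346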